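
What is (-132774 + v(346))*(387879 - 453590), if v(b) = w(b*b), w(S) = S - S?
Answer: 8724712314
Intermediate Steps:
w(S) = 0
v(b) = 0
(-132774 + v(346))*(387879 - 453590) = (-132774 + 0)*(387879 - 453590) = -132774*(-65711) = 8724712314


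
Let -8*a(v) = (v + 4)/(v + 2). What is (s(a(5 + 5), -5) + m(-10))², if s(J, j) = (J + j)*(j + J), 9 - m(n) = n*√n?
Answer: 1373829025/5308416 + 408725*I*√10/576 ≈ 258.8 + 2243.9*I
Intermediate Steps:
a(v) = -(4 + v)/(8*(2 + v)) (a(v) = -(v + 4)/(8*(v + 2)) = -(4 + v)/(8*(2 + v)))
m(n) = 9 - n^(3/2) (m(n) = 9 - n*√n = 9 - n^(3/2))
s(J, j) = (J + j)² (s(J, j) = (J + j)*(J + j) = (J + j)²)
(s(a(5 + 5), -5) + m(-10))² = (((-4 - (5 + 5))/(8*(2 + (5 + 5))) - 5)² + (9 - (-10)^(3/2)))² = (((-4 - 1*10)/(8*(2 + 10)) - 5)² + (9 - (-10)*I*√10))² = (((⅛)*(-4 - 10)/12 - 5)² + (9 + 10*I*√10))² = (((⅛)*(1/12)*(-14) - 5)² + (9 + 10*I*√10))² = ((-7/48 - 5)² + (9 + 10*I*√10))² = ((-247/48)² + (9 + 10*I*√10))² = (61009/2304 + (9 + 10*I*√10))² = (81745/2304 + 10*I*√10)²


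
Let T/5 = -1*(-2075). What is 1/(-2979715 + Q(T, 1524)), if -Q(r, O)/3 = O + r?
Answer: -1/3015412 ≈ -3.3163e-7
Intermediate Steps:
T = 10375 (T = 5*(-1*(-2075)) = 5*2075 = 10375)
Q(r, O) = -3*O - 3*r (Q(r, O) = -3*(O + r) = -3*O - 3*r)
1/(-2979715 + Q(T, 1524)) = 1/(-2979715 + (-3*1524 - 3*10375)) = 1/(-2979715 + (-4572 - 31125)) = 1/(-2979715 - 35697) = 1/(-3015412) = -1/3015412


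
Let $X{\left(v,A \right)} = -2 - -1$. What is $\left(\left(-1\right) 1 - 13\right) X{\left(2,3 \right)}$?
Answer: $14$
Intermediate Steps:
$X{\left(v,A \right)} = -1$ ($X{\left(v,A \right)} = -2 + 1 = -1$)
$\left(\left(-1\right) 1 - 13\right) X{\left(2,3 \right)} = \left(\left(-1\right) 1 - 13\right) \left(-1\right) = \left(-1 - 13\right) \left(-1\right) = \left(-14\right) \left(-1\right) = 14$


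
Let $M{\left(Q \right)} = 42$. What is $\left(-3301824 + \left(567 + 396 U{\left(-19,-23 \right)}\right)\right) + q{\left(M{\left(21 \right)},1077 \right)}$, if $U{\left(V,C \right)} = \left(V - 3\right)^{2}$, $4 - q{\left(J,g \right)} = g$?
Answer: $-3110666$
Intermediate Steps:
$q{\left(J,g \right)} = 4 - g$
$U{\left(V,C \right)} = \left(-3 + V\right)^{2}$
$\left(-3301824 + \left(567 + 396 U{\left(-19,-23 \right)}\right)\right) + q{\left(M{\left(21 \right)},1077 \right)} = \left(-3301824 + \left(567 + 396 \left(-3 - 19\right)^{2}\right)\right) + \left(4 - 1077\right) = \left(-3301824 + \left(567 + 396 \left(-22\right)^{2}\right)\right) + \left(4 - 1077\right) = \left(-3301824 + \left(567 + 396 \cdot 484\right)\right) - 1073 = \left(-3301824 + \left(567 + 191664\right)\right) - 1073 = \left(-3301824 + 192231\right) - 1073 = -3109593 - 1073 = -3110666$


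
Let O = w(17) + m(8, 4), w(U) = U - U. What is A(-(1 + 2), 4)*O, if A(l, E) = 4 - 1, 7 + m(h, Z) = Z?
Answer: -9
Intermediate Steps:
w(U) = 0
m(h, Z) = -7 + Z
A(l, E) = 3
O = -3 (O = 0 + (-7 + 4) = 0 - 3 = -3)
A(-(1 + 2), 4)*O = 3*(-3) = -9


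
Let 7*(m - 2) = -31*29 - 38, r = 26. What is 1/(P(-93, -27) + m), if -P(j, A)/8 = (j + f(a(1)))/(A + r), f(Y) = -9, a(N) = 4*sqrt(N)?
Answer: -7/6635 ≈ -0.0010550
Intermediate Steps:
P(j, A) = -8*(-9 + j)/(26 + A) (P(j, A) = -8*(j - 9)/(A + 26) = -8*(-9 + j)/(26 + A))
m = -923/7 (m = 2 + (-31*29 - 38)/7 = 2 + (-899 - 38)/7 = 2 + (1/7)*(-937) = 2 - 937/7 = -923/7 ≈ -131.86)
1/(P(-93, -27) + m) = 1/(8*(9 - 1*(-93))/(26 - 27) - 923/7) = 1/(8*(9 + 93)/(-1) - 923/7) = 1/(8*(-1)*102 - 923/7) = 1/(-816 - 923/7) = 1/(-6635/7) = -7/6635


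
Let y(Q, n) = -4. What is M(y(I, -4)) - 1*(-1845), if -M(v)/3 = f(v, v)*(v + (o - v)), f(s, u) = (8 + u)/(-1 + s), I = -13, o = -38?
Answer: 8769/5 ≈ 1753.8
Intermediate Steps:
f(s, u) = (8 + u)/(-1 + s)
M(v) = 114*(8 + v)/(-1 + v) (M(v) = -3*(8 + v)/(-1 + v)*(v + (-38 - v)) = -3*(8 + v)/(-1 + v)*(-38) = -(-114)*(8 + v)/(-1 + v) = 114*(8 + v)/(-1 + v))
M(y(I, -4)) - 1*(-1845) = 114*(8 - 4)/(-1 - 4) - 1*(-1845) = 114*4/(-5) + 1845 = 114*(-⅕)*4 + 1845 = -456/5 + 1845 = 8769/5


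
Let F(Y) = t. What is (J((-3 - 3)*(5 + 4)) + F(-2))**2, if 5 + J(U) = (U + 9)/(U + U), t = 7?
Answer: 841/144 ≈ 5.8403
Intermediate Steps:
F(Y) = 7
J(U) = -5 + (9 + U)/(2*U) (J(U) = -5 + (U + 9)/(U + U) = -5 + (9 + U)/((2*U)) = -5 + (9 + U)*(1/(2*U)) = -5 + (9 + U)/(2*U))
(J((-3 - 3)*(5 + 4)) + F(-2))**2 = (9*(1 - (-3 - 3)*(5 + 4))/(2*(((-3 - 3)*(5 + 4)))) + 7)**2 = (9*(1 - (-6)*9)/(2*((-6*9))) + 7)**2 = ((9/2)*(1 - 1*(-54))/(-54) + 7)**2 = ((9/2)*(-1/54)*(1 + 54) + 7)**2 = ((9/2)*(-1/54)*55 + 7)**2 = (-55/12 + 7)**2 = (29/12)**2 = 841/144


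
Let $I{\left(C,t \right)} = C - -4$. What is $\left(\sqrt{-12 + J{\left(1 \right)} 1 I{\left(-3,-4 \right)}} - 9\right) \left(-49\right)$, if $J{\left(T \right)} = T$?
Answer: $441 - 49 i \sqrt{11} \approx 441.0 - 162.51 i$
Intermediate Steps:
$I{\left(C,t \right)} = 4 + C$ ($I{\left(C,t \right)} = C + 4 = 4 + C$)
$\left(\sqrt{-12 + J{\left(1 \right)} 1 I{\left(-3,-4 \right)}} - 9\right) \left(-49\right) = \left(\sqrt{-12 + 1 \cdot 1 \left(4 - 3\right)} - 9\right) \left(-49\right) = \left(\sqrt{-12 + 1 \cdot 1} - 9\right) \left(-49\right) = \left(\sqrt{-12 + 1} - 9\right) \left(-49\right) = \left(\sqrt{-11} - 9\right) \left(-49\right) = \left(i \sqrt{11} - 9\right) \left(-49\right) = \left(-9 + i \sqrt{11}\right) \left(-49\right) = 441 - 49 i \sqrt{11}$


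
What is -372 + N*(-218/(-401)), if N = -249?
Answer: -203454/401 ≈ -507.37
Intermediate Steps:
-372 + N*(-218/(-401)) = -372 - (-54282)/(-401) = -372 - (-54282)*(-1)/401 = -372 - 249*218/401 = -372 - 54282/401 = -203454/401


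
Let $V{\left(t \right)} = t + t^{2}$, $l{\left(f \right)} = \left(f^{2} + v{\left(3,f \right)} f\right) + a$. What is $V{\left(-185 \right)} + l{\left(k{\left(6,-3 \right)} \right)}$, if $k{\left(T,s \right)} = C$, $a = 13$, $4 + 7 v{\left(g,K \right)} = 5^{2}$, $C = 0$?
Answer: $34053$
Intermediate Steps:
$v{\left(g,K \right)} = 3$ ($v{\left(g,K \right)} = - \frac{4}{7} + \frac{5^{2}}{7} = - \frac{4}{7} + \frac{1}{7} \cdot 25 = - \frac{4}{7} + \frac{25}{7} = 3$)
$k{\left(T,s \right)} = 0$
$l{\left(f \right)} = 13 + f^{2} + 3 f$ ($l{\left(f \right)} = \left(f^{2} + 3 f\right) + 13 = 13 + f^{2} + 3 f$)
$V{\left(-185 \right)} + l{\left(k{\left(6,-3 \right)} \right)} = - 185 \left(1 - 185\right) + \left(13 + 0^{2} + 3 \cdot 0\right) = \left(-185\right) \left(-184\right) + \left(13 + 0 + 0\right) = 34040 + 13 = 34053$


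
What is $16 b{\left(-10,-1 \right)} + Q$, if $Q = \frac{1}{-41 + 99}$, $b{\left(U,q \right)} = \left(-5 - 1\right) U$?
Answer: $\frac{55681}{58} \approx 960.02$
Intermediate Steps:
$b{\left(U,q \right)} = - 6 U$
$Q = \frac{1}{58} \approx 0.017241$
$16 b{\left(-10,-1 \right)} + Q = 16 \left(\left(-6\right) \left(-10\right)\right) + \frac{1}{58} = 16 \cdot 60 + \frac{1}{58} = 960 + \frac{1}{58} = \frac{55681}{58}$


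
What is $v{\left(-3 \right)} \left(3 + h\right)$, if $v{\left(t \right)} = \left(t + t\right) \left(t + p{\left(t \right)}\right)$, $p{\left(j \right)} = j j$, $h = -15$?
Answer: $432$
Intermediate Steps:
$p{\left(j \right)} = j^{2}$
$v{\left(t \right)} = 2 t \left(t + t^{2}\right)$ ($v{\left(t \right)} = \left(t + t\right) \left(t + t^{2}\right) = 2 t \left(t + t^{2}\right)$)
$v{\left(-3 \right)} \left(3 + h\right) = 2 \left(-3\right)^{2} \left(1 - 3\right) \left(3 - 15\right) = 2 \cdot 9 \left(-2\right) \left(-12\right) = \left(-36\right) \left(-12\right) = 432$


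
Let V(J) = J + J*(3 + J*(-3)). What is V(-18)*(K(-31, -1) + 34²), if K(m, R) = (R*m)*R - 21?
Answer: -1152576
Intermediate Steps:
K(m, R) = -21 + m*R² (K(m, R) = m*R² - 21 = -21 + m*R²)
V(J) = J + J*(3 - 3*J)
V(-18)*(K(-31, -1) + 34²) = (-18*(4 - 3*(-18)))*((-21 - 31*(-1)²) + 34²) = (-18*(4 + 54))*((-21 - 31*1) + 1156) = (-18*58)*((-21 - 31) + 1156) = -1044*(-52 + 1156) = -1044*1104 = -1152576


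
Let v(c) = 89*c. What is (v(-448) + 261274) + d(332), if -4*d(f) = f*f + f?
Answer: 193763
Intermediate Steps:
d(f) = -f/4 - f²/4 (d(f) = -(f*f + f)/4 = -(f² + f)/4 = -(f + f²)/4 = -f/4 - f²/4)
(v(-448) + 261274) + d(332) = (89*(-448) + 261274) - ¼*332*(1 + 332) = (-39872 + 261274) - ¼*332*333 = 221402 - 27639 = 193763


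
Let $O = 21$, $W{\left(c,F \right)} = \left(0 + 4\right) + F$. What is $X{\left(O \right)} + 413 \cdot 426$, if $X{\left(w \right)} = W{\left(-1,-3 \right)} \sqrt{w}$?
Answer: $175938 + \sqrt{21} \approx 1.7594 \cdot 10^{5}$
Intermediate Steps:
$W{\left(c,F \right)} = 4 + F$
$X{\left(w \right)} = \sqrt{w}$ ($X{\left(w \right)} = \left(4 - 3\right) \sqrt{w} = 1 \sqrt{w} = \sqrt{w}$)
$X{\left(O \right)} + 413 \cdot 426 = \sqrt{21} + 413 \cdot 426 = \sqrt{21} + 175938 = 175938 + \sqrt{21}$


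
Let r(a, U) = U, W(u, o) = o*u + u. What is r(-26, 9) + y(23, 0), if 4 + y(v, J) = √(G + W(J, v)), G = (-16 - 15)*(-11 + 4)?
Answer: 5 + √217 ≈ 19.731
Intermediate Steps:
W(u, o) = u + o*u
G = 217 (G = -31*(-7) = 217)
y(v, J) = -4 + √(217 + J*(1 + v))
r(-26, 9) + y(23, 0) = 9 + (-4 + √(217 + 0*(1 + 23))) = 9 + (-4 + √(217 + 0*24)) = 9 + (-4 + √(217 + 0)) = 9 + (-4 + √217) = 5 + √217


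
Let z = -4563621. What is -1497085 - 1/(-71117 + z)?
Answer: -6938596738729/4634738 ≈ -1.4971e+6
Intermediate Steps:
-1497085 - 1/(-71117 + z) = -1497085 - 1/(-71117 - 4563621) = -1497085 - 1/(-4634738) = -1497085 - 1*(-1/4634738) = -1497085 + 1/4634738 = -6938596738729/4634738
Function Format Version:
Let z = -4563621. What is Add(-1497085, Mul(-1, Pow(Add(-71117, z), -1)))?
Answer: Rational(-6938596738729, 4634738) ≈ -1.4971e+6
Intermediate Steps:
Add(-1497085, Mul(-1, Pow(Add(-71117, z), -1))) = Add(-1497085, Mul(-1, Pow(Add(-71117, -4563621), -1))) = Add(-1497085, Mul(-1, Pow(-4634738, -1))) = Add(-1497085, Mul(-1, Rational(-1, 4634738))) = Add(-1497085, Rational(1, 4634738)) = Rational(-6938596738729, 4634738)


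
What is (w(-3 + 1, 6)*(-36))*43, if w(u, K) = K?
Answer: -9288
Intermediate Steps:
(w(-3 + 1, 6)*(-36))*43 = (6*(-36))*43 = -216*43 = -9288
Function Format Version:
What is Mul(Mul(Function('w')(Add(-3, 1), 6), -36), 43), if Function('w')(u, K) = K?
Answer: -9288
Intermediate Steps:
Mul(Mul(Function('w')(Add(-3, 1), 6), -36), 43) = Mul(Mul(6, -36), 43) = Mul(-216, 43) = -9288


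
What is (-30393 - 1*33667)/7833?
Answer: -64060/7833 ≈ -8.1782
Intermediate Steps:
(-30393 - 1*33667)/7833 = (-30393 - 33667)*(1/7833) = -64060*1/7833 = -64060/7833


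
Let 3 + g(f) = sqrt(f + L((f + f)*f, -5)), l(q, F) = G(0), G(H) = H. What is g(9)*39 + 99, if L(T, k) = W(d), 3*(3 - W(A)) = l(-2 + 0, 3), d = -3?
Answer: -18 + 78*sqrt(3) ≈ 117.10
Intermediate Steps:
l(q, F) = 0
W(A) = 3 (W(A) = 3 - 1/3*0 = 3 + 0 = 3)
L(T, k) = 3
g(f) = -3 + sqrt(3 + f) (g(f) = -3 + sqrt(f + 3) = -3 + sqrt(3 + f))
g(9)*39 + 99 = (-3 + sqrt(3 + 9))*39 + 99 = (-3 + sqrt(12))*39 + 99 = (-3 + 2*sqrt(3))*39 + 99 = (-117 + 78*sqrt(3)) + 99 = -18 + 78*sqrt(3)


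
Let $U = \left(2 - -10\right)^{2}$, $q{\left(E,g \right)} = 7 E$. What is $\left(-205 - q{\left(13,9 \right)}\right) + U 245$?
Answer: $34984$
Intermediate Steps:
$U = 144$ ($U = \left(2 + 10\right)^{2} = 12^{2} = 144$)
$\left(-205 - q{\left(13,9 \right)}\right) + U 245 = \left(-205 - 7 \cdot 13\right) + 144 \cdot 245 = \left(-205 - 91\right) + 35280 = -296 + 35280 = 34984$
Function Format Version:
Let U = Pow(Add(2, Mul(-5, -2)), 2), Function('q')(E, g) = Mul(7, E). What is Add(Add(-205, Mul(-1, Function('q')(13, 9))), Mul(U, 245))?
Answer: 34984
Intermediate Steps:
U = 144 (U = Pow(Add(2, 10), 2) = Pow(12, 2) = 144)
Add(Add(-205, Mul(-1, Function('q')(13, 9))), Mul(U, 245)) = Add(Add(-205, Mul(-1, Mul(7, 13))), Mul(144, 245)) = Add(Add(-205, Mul(-1, 91)), 35280) = Add(Add(-205, -91), 35280) = Add(-296, 35280) = 34984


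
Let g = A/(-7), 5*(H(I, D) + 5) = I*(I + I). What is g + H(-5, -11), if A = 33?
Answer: 2/7 ≈ 0.28571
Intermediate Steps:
H(I, D) = -5 + 2*I²/5 (H(I, D) = -5 + (I*(I + I))/5 = -5 + (I*(2*I))/5 = -5 + (2*I²)/5 = -5 + 2*I²/5)
g = -33/7 (g = 33/(-7) = -⅐*33 = -33/7 ≈ -4.7143)
g + H(-5, -11) = -33/7 + (-5 + (⅖)*(-5)²) = -33/7 + (-5 + (⅖)*25) = -33/7 + (-5 + 10) = -33/7 + 5 = 2/7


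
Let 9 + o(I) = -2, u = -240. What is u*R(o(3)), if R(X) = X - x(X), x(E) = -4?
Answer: 1680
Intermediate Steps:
o(I) = -11 (o(I) = -9 - 2 = -11)
R(X) = 4 + X (R(X) = X - 1*(-4) = X + 4 = 4 + X)
u*R(o(3)) = -240*(4 - 11) = -240*(-7) = 1680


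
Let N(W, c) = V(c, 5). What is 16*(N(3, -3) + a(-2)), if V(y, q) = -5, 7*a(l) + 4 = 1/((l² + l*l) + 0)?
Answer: -622/7 ≈ -88.857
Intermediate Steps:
a(l) = -4/7 + 1/(14*l²) (a(l) = -4/7 + 1/(7*((l² + l*l) + 0)) = -4/7 + 1/(7*((l² + l²) + 0)) = -4/7 + 1/(7*(2*l² + 0)) = -4/7 + 1/(7*((2*l²))) = -4/7 + (1/(2*l²))/7 = -4/7 + 1/(14*l²))
N(W, c) = -5
16*(N(3, -3) + a(-2)) = 16*(-5 + (-4/7 + (1/14)/(-2)²)) = 16*(-5 + (-4/7 + (1/14)*(¼))) = 16*(-5 + (-4/7 + 1/56)) = 16*(-5 - 31/56) = 16*(-311/56) = -622/7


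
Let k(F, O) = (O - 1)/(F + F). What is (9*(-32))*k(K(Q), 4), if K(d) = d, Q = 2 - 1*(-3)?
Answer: -432/5 ≈ -86.400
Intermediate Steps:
Q = 5 (Q = 2 + 3 = 5)
k(F, O) = (-1 + O)/(2*F) (k(F, O) = (-1 + O)/((2*F)) = (-1 + O)*(1/(2*F)) = (-1 + O)/(2*F))
(9*(-32))*k(K(Q), 4) = (9*(-32))*((½)*(-1 + 4)/5) = -144*3/5 = -288*3/10 = -432/5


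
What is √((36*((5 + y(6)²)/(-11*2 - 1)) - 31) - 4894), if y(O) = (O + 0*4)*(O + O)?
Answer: I*√6901817/23 ≈ 114.22*I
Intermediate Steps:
y(O) = 2*O² (y(O) = (O + 0)*(2*O) = O*(2*O) = 2*O²)
√((36*((5 + y(6)²)/(-11*2 - 1)) - 31) - 4894) = √((36*((5 + (2*6²)²)/(-11*2 - 1)) - 31) - 4894) = √((36*((5 + (2*36)²)/(-22 - 1)) - 31) - 4894) = √((36*((5 + 72²)/(-23)) - 31) - 4894) = √((36*((5 + 5184)*(-1/23)) - 31) - 4894) = √((36*(5189*(-1/23)) - 31) - 4894) = √((36*(-5189/23) - 31) - 4894) = √((-186804/23 - 31) - 4894) = √(-187517/23 - 4894) = √(-300079/23) = I*√6901817/23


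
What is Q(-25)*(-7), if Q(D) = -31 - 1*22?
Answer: 371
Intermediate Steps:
Q(D) = -53 (Q(D) = -31 - 22 = -53)
Q(-25)*(-7) = -53*(-7) = 371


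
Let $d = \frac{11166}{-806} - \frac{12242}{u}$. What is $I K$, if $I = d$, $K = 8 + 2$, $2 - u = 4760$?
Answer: $- \frac{8319380}{73749} \approx -112.81$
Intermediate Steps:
$u = -4758$ ($u = 2 - 4760 = -4758$)
$d = - \frac{831938}{73749}$ ($d = \frac{11166}{-806} - \frac{12242}{-4758} = 11166 \left(- \frac{1}{806}\right) - - \frac{6121}{2379} = - \frac{5583}{403} + \frac{6121}{2379} = - \frac{831938}{73749} \approx -11.281$)
$K = 10$
$I = - \frac{831938}{73749} \approx -11.281$
$I K = \left(- \frac{831938}{73749}\right) 10 = - \frac{8319380}{73749}$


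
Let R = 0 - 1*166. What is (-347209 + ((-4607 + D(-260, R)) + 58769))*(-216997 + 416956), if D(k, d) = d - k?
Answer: -58578588927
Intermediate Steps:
R = -166 (R = 0 - 166 = -166)
(-347209 + ((-4607 + D(-260, R)) + 58769))*(-216997 + 416956) = (-347209 + ((-4607 + (-166 - 1*(-260))) + 58769))*(-216997 + 416956) = (-347209 + ((-4607 + (-166 + 260)) + 58769))*199959 = (-347209 + ((-4607 + 94) + 58769))*199959 = (-347209 + (-4513 + 58769))*199959 = (-347209 + 54256)*199959 = -292953*199959 = -58578588927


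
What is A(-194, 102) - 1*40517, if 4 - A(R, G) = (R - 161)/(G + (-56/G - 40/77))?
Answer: -16056257569/396358 ≈ -40510.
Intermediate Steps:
A(R, G) = 4 - (-161 + R)/(-40/77 + G - 56/G) (A(R, G) = 4 - (R - 161)/(G + (-56/G - 40/77)) = 4 - (-161 + R)/(G + (-56/G - 40*1/77)) = 4 - (-161 + R)/(G + (-56/G - 40/77)) = 4 - (-161 + R)/(G + (-40/77 - 56/G)) = 4 - (-161 + R)/(-40/77 + G - 56/G))
A(-194, 102) - 1*40517 = (17248 - 12237*102 - 308*102**2 + 77*102*(-194))/(4312 - 77*102**2 + 40*102) - 1*40517 = (17248 - 1248174 - 308*10404 - 1523676)/(4312 - 77*10404 + 4080) - 40517 = (17248 - 1248174 - 3204432 - 1523676)/(4312 - 801108 + 4080) - 40517 = -5959034/(-792716) - 40517 = -1/792716*(-5959034) - 40517 = 2979517/396358 - 40517 = -16056257569/396358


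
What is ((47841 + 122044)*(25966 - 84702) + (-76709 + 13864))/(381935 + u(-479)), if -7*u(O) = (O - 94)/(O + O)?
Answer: -66915339542730/2561255537 ≈ -26126.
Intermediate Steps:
u(O) = -(-94 + O)/(14*O) (u(O) = -(O - 94)/(7*(O + O)) = -(-94 + O)/(7*(2*O)) = -(-94 + O)*1/(2*O)/7 = -(-94 + O)/(14*O))
((47841 + 122044)*(25966 - 84702) + (-76709 + 13864))/(381935 + u(-479)) = ((47841 + 122044)*(25966 - 84702) + (-76709 + 13864))/(381935 + (1/14)*(94 - 1*(-479))/(-479)) = (169885*(-58736) - 62845)/(381935 + (1/14)*(-1/479)*(94 + 479)) = (-9978365360 - 62845)/(381935 + (1/14)*(-1/479)*573) = -9978428205/(381935 - 573/6706) = -9978428205/2561255537/6706 = -9978428205*6706/2561255537 = -66915339542730/2561255537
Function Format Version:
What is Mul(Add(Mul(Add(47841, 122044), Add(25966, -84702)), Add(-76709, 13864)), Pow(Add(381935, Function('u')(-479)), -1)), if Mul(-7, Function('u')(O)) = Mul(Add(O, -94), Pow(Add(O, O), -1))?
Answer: Rational(-66915339542730, 2561255537) ≈ -26126.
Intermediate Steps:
Function('u')(O) = Mul(Rational(-1, 14), Pow(O, -1), Add(-94, O)) (Function('u')(O) = Mul(Rational(-1, 7), Mul(Add(O, -94), Pow(Add(O, O), -1))) = Mul(Rational(-1, 7), Mul(Add(-94, O), Pow(Mul(2, O), -1))) = Mul(Rational(-1, 7), Mul(Add(-94, O), Mul(Rational(1, 2), Pow(O, -1)))) = Mul(Rational(-1, 7), Mul(Rational(1, 2), Pow(O, -1), Add(-94, O))) = Mul(Rational(-1, 14), Pow(O, -1), Add(-94, O)))
Mul(Add(Mul(Add(47841, 122044), Add(25966, -84702)), Add(-76709, 13864)), Pow(Add(381935, Function('u')(-479)), -1)) = Mul(Add(Mul(Add(47841, 122044), Add(25966, -84702)), Add(-76709, 13864)), Pow(Add(381935, Mul(Rational(1, 14), Pow(-479, -1), Add(94, Mul(-1, -479)))), -1)) = Mul(Add(Mul(169885, -58736), -62845), Pow(Add(381935, Mul(Rational(1, 14), Rational(-1, 479), Add(94, 479))), -1)) = Mul(Add(-9978365360, -62845), Pow(Add(381935, Mul(Rational(1, 14), Rational(-1, 479), 573)), -1)) = Mul(-9978428205, Pow(Add(381935, Rational(-573, 6706)), -1)) = Mul(-9978428205, Pow(Rational(2561255537, 6706), -1)) = Mul(-9978428205, Rational(6706, 2561255537)) = Rational(-66915339542730, 2561255537)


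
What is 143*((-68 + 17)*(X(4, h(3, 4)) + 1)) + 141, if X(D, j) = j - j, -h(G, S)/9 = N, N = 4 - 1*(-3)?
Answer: -7152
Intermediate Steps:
N = 7 (N = 4 + 3 = 7)
h(G, S) = -63 (h(G, S) = -9*7 = -63)
X(D, j) = 0
143*((-68 + 17)*(X(4, h(3, 4)) + 1)) + 141 = 143*((-68 + 17)*(0 + 1)) + 141 = 143*(-51*1) + 141 = 143*(-51) + 141 = -7293 + 141 = -7152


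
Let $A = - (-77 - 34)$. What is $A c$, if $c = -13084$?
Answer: $-1452324$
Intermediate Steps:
$A = 111$ ($A = - (-77 - 34) = \left(-1\right) \left(-111\right) = 111$)
$A c = 111 \left(-13084\right) = -1452324$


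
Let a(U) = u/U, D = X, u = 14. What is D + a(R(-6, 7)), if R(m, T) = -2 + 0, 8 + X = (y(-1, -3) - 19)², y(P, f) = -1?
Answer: 385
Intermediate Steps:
X = 392 (X = -8 + (-1 - 19)² = -8 + (-20)² = -8 + 400 = 392)
R(m, T) = -2
D = 392
a(U) = 14/U
D + a(R(-6, 7)) = 392 + 14/(-2) = 392 + 14*(-½) = 392 - 7 = 385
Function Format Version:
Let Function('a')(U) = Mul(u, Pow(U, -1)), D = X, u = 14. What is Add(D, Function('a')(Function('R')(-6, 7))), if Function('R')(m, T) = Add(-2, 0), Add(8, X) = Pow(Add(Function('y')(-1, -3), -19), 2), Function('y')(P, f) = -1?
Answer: 385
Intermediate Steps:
X = 392 (X = Add(-8, Pow(Add(-1, -19), 2)) = Add(-8, Pow(-20, 2)) = Add(-8, 400) = 392)
Function('R')(m, T) = -2
D = 392
Function('a')(U) = Mul(14, Pow(U, -1))
Add(D, Function('a')(Function('R')(-6, 7))) = Add(392, Mul(14, Pow(-2, -1))) = Add(392, Mul(14, Rational(-1, 2))) = Add(392, -7) = 385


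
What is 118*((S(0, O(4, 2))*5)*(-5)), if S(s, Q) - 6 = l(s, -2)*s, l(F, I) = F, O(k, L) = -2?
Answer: -17700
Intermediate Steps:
S(s, Q) = 6 + s**2 (S(s, Q) = 6 + s*s = 6 + s**2)
118*((S(0, O(4, 2))*5)*(-5)) = 118*(((6 + 0**2)*5)*(-5)) = 118*(((6 + 0)*5)*(-5)) = 118*((6*5)*(-5)) = 118*(30*(-5)) = 118*(-150) = -17700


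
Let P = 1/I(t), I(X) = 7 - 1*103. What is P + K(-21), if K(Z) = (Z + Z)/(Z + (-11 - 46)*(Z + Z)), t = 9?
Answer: -305/10848 ≈ -0.028116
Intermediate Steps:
K(Z) = -2/113 (K(Z) = (2*Z)/(Z - 114*Z) = (2*Z)/((-113*Z)) = (2*Z)*(-1/(113*Z)) = -2/113)
I(X) = -96 (I(X) = 7 - 103 = -96)
P = -1/96 (P = 1/(-96) = -1/96 ≈ -0.010417)
P + K(-21) = -1/96 - 2/113 = -305/10848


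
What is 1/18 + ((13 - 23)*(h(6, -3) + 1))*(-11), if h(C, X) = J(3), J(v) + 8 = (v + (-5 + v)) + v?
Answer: -5939/18 ≈ -329.94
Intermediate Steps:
J(v) = -13 + 3*v (J(v) = -8 + ((v + (-5 + v)) + v) = -8 + ((-5 + 2*v) + v) = -8 + (-5 + 3*v) = -13 + 3*v)
h(C, X) = -4 (h(C, X) = -13 + 3*3 = -13 + 9 = -4)
1/18 + ((13 - 23)*(h(6, -3) + 1))*(-11) = 1/18 + ((13 - 23)*(-4 + 1))*(-11) = 1/18 - 10*(-3)*(-11) = 1/18 + 30*(-11) = 1/18 - 330 = -5939/18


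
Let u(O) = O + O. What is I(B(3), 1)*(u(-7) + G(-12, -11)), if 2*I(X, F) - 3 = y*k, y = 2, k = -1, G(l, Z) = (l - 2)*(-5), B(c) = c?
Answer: 28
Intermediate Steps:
G(l, Z) = 10 - 5*l (G(l, Z) = (-2 + l)*(-5) = 10 - 5*l)
I(X, F) = 1/2 (I(X, F) = 3/2 + (2*(-1))/2 = 3/2 + (1/2)*(-2) = 3/2 - 1 = 1/2)
u(O) = 2*O
I(B(3), 1)*(u(-7) + G(-12, -11)) = (2*(-7) + (10 - 5*(-12)))/2 = (-14 + (10 + 60))/2 = (-14 + 70)/2 = (1/2)*56 = 28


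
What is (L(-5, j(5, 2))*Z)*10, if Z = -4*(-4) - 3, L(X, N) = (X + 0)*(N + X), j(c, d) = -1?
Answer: 3900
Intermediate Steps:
L(X, N) = X*(N + X)
Z = 13 (Z = 16 - 3 = 13)
(L(-5, j(5, 2))*Z)*10 = (-5*(-1 - 5)*13)*10 = (-5*(-6)*13)*10 = (30*13)*10 = 390*10 = 3900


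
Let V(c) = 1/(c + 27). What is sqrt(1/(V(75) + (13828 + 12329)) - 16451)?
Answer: I*sqrt(117103219493603945)/2668015 ≈ 128.26*I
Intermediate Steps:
V(c) = 1/(27 + c)
sqrt(1/(V(75) + (13828 + 12329)) - 16451) = sqrt(1/(1/(27 + 75) + (13828 + 12329)) - 16451) = sqrt(1/(1/102 + 26157) - 16451) = sqrt(1/(2668015/102) - 16451) = sqrt(102/2668015 - 16451) = sqrt(-43891514663/2668015) = I*sqrt(117103219493603945)/2668015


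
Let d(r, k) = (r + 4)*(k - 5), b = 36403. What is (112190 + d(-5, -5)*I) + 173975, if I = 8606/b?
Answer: 10417350555/36403 ≈ 2.8617e+5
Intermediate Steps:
d(r, k) = (-5 + k)*(4 + r) (d(r, k) = (4 + r)*(-5 + k) = (-5 + k)*(4 + r))
I = 8606/36403 ≈ 0.23641
(112190 + d(-5, -5)*I) + 173975 = (112190 + (-20 - 5*(-5) + 4*(-5) - 5*(-5))*(8606/36403)) + 173975 = (112190 + (-20 + 25 - 20 + 25)*(8606/36403)) + 173975 = (112190 + 10*(8606/36403)) + 173975 = (112190 + 86060/36403) + 173975 = 4084138630/36403 + 173975 = 10417350555/36403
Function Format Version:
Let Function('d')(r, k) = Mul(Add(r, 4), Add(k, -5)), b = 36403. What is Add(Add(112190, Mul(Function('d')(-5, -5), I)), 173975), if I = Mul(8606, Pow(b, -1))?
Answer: Rational(10417350555, 36403) ≈ 2.8617e+5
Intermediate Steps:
Function('d')(r, k) = Mul(Add(-5, k), Add(4, r)) (Function('d')(r, k) = Mul(Add(4, r), Add(-5, k)) = Mul(Add(-5, k), Add(4, r)))
I = Rational(8606, 36403) (I = Mul(8606, Pow(36403, -1)) = Mul(8606, Rational(1, 36403)) = Rational(8606, 36403) ≈ 0.23641)
Add(Add(112190, Mul(Function('d')(-5, -5), I)), 173975) = Add(Add(112190, Mul(Add(-20, Mul(-5, -5), Mul(4, -5), Mul(-5, -5)), Rational(8606, 36403))), 173975) = Add(Add(112190, Mul(Add(-20, 25, -20, 25), Rational(8606, 36403))), 173975) = Add(Add(112190, Mul(10, Rational(8606, 36403))), 173975) = Add(Add(112190, Rational(86060, 36403)), 173975) = Add(Rational(4084138630, 36403), 173975) = Rational(10417350555, 36403)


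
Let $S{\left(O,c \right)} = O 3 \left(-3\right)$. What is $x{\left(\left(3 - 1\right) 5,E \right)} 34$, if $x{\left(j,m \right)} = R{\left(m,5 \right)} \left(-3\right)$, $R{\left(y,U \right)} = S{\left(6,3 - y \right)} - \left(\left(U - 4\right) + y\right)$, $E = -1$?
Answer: $5508$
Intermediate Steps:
$S{\left(O,c \right)} = - 9 O$ ($S{\left(O,c \right)} = 3 O \left(-3\right) = - 9 O$)
$R{\left(y,U \right)} = -50 - U - y$ ($R{\left(y,U \right)} = \left(-9\right) 6 - \left(\left(U - 4\right) + y\right) = -54 - \left(\left(-4 + U\right) + y\right) = -54 - \left(-4 + U + y\right) = -50 - U - y$)
$x{\left(j,m \right)} = 165 + 3 m$ ($x{\left(j,m \right)} = \left(-50 - 5 - m\right) \left(-3\right) = \left(-55 - m\right) \left(-3\right) = 165 + 3 m$)
$x{\left(\left(3 - 1\right) 5,E \right)} 34 = \left(165 + 3 \left(-1\right)\right) 34 = \left(165 - 3\right) 34 = 162 \cdot 34 = 5508$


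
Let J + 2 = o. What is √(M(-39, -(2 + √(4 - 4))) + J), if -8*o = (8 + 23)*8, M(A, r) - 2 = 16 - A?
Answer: 2*√6 ≈ 4.8990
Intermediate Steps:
M(A, r) = 18 - A (M(A, r) = 2 + (16 - A) = 18 - A)
o = -31 (o = -(8 + 23)*8/8 = -31*8/8 = -⅛*248 = -31)
J = -33 (J = -2 - 31 = -33)
√(M(-39, -(2 + √(4 - 4))) + J) = √((18 - 1*(-39)) - 33) = √((18 + 39) - 33) = √(57 - 33) = √24 = 2*√6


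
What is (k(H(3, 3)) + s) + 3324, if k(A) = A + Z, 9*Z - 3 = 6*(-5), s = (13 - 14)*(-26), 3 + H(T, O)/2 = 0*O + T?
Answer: 3347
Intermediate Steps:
H(T, O) = -6 + 2*T (H(T, O) = -6 + 2*(0*O + T) = -6 + 2*(0 + T) = -6 + 2*T)
s = 26 (s = -1*(-26) = 26)
Z = -3 (Z = ⅓ + (6*(-5))/9 = ⅓ + (⅑)*(-30) = ⅓ - 10/3 = -3)
k(A) = -3 + A (k(A) = A - 3 = -3 + A)
(k(H(3, 3)) + s) + 3324 = ((-3 + (-6 + 2*3)) + 26) + 3324 = ((-3 + (-6 + 6)) + 26) + 3324 = ((-3 + 0) + 26) + 3324 = (-3 + 26) + 3324 = 23 + 3324 = 3347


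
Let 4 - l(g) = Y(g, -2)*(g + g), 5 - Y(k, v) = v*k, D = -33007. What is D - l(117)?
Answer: 22915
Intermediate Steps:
Y(k, v) = 5 - k*v (Y(k, v) = 5 - v*k = 5 - k*v)
l(g) = 4 - 2*g*(5 + 2*g) (l(g) = 4 - (5 - 1*g*(-2))*(g + g) = 4 - (5 + 2*g)*2*g = 4 - 2*g*(5 + 2*g))
D - l(117) = -33007 - (4 - 10*117 - 4*117**2) = -33007 - (4 - 1170 - 4*13689) = -33007 - (4 - 1170 - 54756) = -33007 - 1*(-55922) = -33007 + 55922 = 22915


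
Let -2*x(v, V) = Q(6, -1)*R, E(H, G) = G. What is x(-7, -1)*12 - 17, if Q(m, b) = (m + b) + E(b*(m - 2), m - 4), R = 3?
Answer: -143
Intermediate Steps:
Q(m, b) = -4 + b + 2*m (Q(m, b) = (m + b) + (m - 4) = (b + m) + (-4 + m) = -4 + b + 2*m)
x(v, V) = -21/2 (x(v, V) = -(-4 - 1 + 2*6)*3/2 = -(-4 - 1 + 12)*3/2 = -7*3/2 = -½*21 = -21/2)
x(-7, -1)*12 - 17 = -21/2*12 - 17 = -126 - 17 = -143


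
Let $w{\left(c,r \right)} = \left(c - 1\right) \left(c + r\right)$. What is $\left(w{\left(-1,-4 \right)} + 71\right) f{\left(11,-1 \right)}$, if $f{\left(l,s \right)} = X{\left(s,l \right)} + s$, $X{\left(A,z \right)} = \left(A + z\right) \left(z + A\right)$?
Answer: $8019$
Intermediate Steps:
$w{\left(c,r \right)} = \left(-1 + c\right) \left(c + r\right)$
$X{\left(A,z \right)} = \left(A + z\right)^{2}$ ($X{\left(A,z \right)} = \left(A + z\right) \left(A + z\right) = \left(A + z\right)^{2}$)
$f{\left(l,s \right)} = s + \left(l + s\right)^{2}$ ($f{\left(l,s \right)} = \left(s + l\right)^{2} + s = \left(l + s\right)^{2} + s = s + \left(l + s\right)^{2}$)
$\left(w{\left(-1,-4 \right)} + 71\right) f{\left(11,-1 \right)} = \left(\left(\left(-1\right)^{2} - -1 - -4 - -4\right) + 71\right) \left(-1 + \left(11 - 1\right)^{2}\right) = \left(\left(1 + 1 + 4 + 4\right) + 71\right) \left(-1 + 10^{2}\right) = \left(10 + 71\right) \left(-1 + 100\right) = 81 \cdot 99 = 8019$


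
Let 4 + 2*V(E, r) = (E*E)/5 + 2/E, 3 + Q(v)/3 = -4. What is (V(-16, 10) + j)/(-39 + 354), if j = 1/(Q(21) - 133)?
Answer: 48317/646800 ≈ 0.074702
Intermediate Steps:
Q(v) = -21 (Q(v) = -9 + 3*(-4) = -9 - 12 = -21)
j = -1/154 (j = 1/(-21 - 133) = 1/(-154) = -1/154 ≈ -0.0064935)
V(E, r) = -2 + 1/E + E²/10 (V(E, r) = -2 + ((E*E)/5 + 2/E)/2 = -2 + (E²*(⅕) + 2/E)/2 = -2 + (E²/5 + 2/E)/2 = -2 + (2/E + E²/5)/2 = -2 + (1/E + E²/10) = -2 + 1/E + E²/10)
(V(-16, 10) + j)/(-39 + 354) = ((-2 + 1/(-16) + (⅒)*(-16)²) - 1/154)/(-39 + 354) = ((-2 - 1/16 + (⅒)*256) - 1/154)/315 = ((-2 - 1/16 + 128/5) - 1/154)*(1/315) = (1883/80 - 1/154)*(1/315) = (144951/6160)*(1/315) = 48317/646800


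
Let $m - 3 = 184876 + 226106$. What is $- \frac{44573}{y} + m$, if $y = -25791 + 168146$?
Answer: $\frac{58505725102}{142355} \approx 4.1098 \cdot 10^{5}$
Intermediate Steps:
$y = 142355$
$m = 410985$ ($m = 3 + \left(184876 + 226106\right) = 3 + 410982 = 410985$)
$- \frac{44573}{y} + m = - \frac{44573}{142355} + 410985 = \frac{58505725102}{142355}$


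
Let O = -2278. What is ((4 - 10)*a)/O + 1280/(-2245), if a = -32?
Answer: -334688/511411 ≈ -0.65444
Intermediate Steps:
((4 - 10)*a)/O + 1280/(-2245) = ((4 - 10)*(-32))/(-2278) + 1280/(-2245) = -6*(-32)*(-1/2278) + 1280*(-1/2245) = 192*(-1/2278) - 256/449 = -96/1139 - 256/449 = -334688/511411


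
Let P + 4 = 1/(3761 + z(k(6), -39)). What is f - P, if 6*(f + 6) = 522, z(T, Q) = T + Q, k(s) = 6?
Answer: 316879/3728 ≈ 85.000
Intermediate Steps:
z(T, Q) = Q + T
f = 81 (f = -6 + (⅙)*522 = -6 + 87 = 81)
P = -14911/3728 (P = -4 + 1/(3761 + (-39 + 6)) = -4 + 1/(3761 - 33) = -4 + 1/3728 = -14911/3728 ≈ -3.9997)
f - P = 81 - 1*(-14911/3728) = 81 + 14911/3728 = 316879/3728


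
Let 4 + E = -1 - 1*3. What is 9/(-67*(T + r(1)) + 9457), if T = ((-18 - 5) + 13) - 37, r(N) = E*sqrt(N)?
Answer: 9/13142 ≈ 0.00068483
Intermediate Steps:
E = -8 (E = -4 + (-1 - 1*3) = -4 + (-1 - 3) = -4 - 4 = -8)
r(N) = -8*sqrt(N)
T = -47 (T = (-23 + 13) - 37 = -10 - 37 = -47)
9/(-67*(T + r(1)) + 9457) = 9/(-67*(-47 - 8*sqrt(1)) + 9457) = 9/(-67*(-47 - 8*1) + 9457) = 9/(-67*(-47 - 8) + 9457) = 9/(-67*(-55) + 9457) = 9/(3685 + 9457) = 9/13142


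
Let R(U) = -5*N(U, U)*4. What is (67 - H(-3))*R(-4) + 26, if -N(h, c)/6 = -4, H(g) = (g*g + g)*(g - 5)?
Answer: -55174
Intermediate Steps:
H(g) = (-5 + g)*(g + g**2) (H(g) = (g**2 + g)*(-5 + g) = (g + g**2)*(-5 + g) = (-5 + g)*(g + g**2))
N(h, c) = 24 (N(h, c) = -6*(-4) = 24)
R(U) = -480 (R(U) = -5*24*4 = -120*4 = -480)
(67 - H(-3))*R(-4) + 26 = (67 - (-3)*(-5 + (-3)**2 - 4*(-3)))*(-480) + 26 = (67 - (-3)*(-5 + 9 + 12))*(-480) + 26 = (67 - (-3)*16)*(-480) + 26 = (67 - 1*(-48))*(-480) + 26 = (67 + 48)*(-480) + 26 = 115*(-480) + 26 = -55200 + 26 = -55174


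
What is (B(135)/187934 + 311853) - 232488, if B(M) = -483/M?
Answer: 671192185789/8457030 ≈ 79365.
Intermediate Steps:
(B(135)/187934 + 311853) - 232488 = (-483/135/187934 + 311853) - 232488 = (-483*1/135*(1/187934) + 311853) - 232488 = (-161/45*1/187934 + 311853) - 232488 = (-161/8457030 + 311853) - 232488 = 2637350176429/8457030 - 232488 = 671192185789/8457030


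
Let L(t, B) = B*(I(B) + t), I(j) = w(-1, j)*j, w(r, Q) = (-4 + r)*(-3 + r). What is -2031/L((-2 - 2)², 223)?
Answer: -677/332716 ≈ -0.0020348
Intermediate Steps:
I(j) = 20*j (I(j) = (12 + (-1)² - 7*(-1))*j = (12 + 1 + 7)*j = 20*j)
L(t, B) = B*(t + 20*B) (L(t, B) = B*(20*B + t) = B*(t + 20*B))
-2031/L((-2 - 2)², 223) = -2031*1/(223*((-2 - 2)² + 20*223)) = -2031*1/(223*((-4)² + 4460)) = -2031*1/(223*(16 + 4460)) = -2031/(223*4476) = -2031/998148 = -2031*1/998148 = -677/332716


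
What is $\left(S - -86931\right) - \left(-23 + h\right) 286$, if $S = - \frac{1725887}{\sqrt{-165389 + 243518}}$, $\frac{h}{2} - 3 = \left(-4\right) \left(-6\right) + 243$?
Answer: $-60931 - \frac{1725887 \sqrt{8681}}{26043} \approx -67106.0$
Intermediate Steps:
$h = 540$ ($h = 6 + 2 \left(\left(-4\right) \left(-6\right) + 243\right) = 6 + 2 \left(24 + 243\right) = 6 + 2 \cdot 267 = 6 + 534 = 540$)
$S = - \frac{1725887 \sqrt{8681}}{26043}$ ($S = - \frac{1725887}{\sqrt{78129}} = - \frac{1725887}{3 \sqrt{8681}} = - 1725887 \frac{\sqrt{8681}}{26043} = - \frac{1725887 \sqrt{8681}}{26043} \approx -6174.6$)
$\left(S - -86931\right) - \left(-23 + h\right) 286 = \left(- \frac{1725887 \sqrt{8681}}{26043} - -86931\right) - \left(-23 + 540\right) 286 = \left(- \frac{1725887 \sqrt{8681}}{26043} + 86931\right) - 517 \cdot 286 = \left(86931 - \frac{1725887 \sqrt{8681}}{26043}\right) - 147862 = -60931 - \frac{1725887 \sqrt{8681}}{26043}$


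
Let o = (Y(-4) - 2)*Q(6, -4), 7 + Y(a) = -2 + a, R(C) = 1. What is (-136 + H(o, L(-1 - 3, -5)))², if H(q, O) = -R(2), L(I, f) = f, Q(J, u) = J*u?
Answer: 18769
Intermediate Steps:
Y(a) = -9 + a (Y(a) = -7 + (-2 + a) = -9 + a)
o = 360 (o = ((-9 - 4) - 2)*(6*(-4)) = (-13 - 2)*(-24) = -15*(-24) = 360)
H(q, O) = -1 (H(q, O) = -1*1 = -1)
(-136 + H(o, L(-1 - 3, -5)))² = (-136 - 1)² = (-137)² = 18769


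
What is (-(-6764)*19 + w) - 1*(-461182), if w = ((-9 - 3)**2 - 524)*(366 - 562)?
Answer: 664178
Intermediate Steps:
w = 74480 (w = ((-12)**2 - 524)*(-196) = (144 - 524)*(-196) = -380*(-196) = 74480)
(-(-6764)*19 + w) - 1*(-461182) = (-(-6764)*19 + 74480) - 1*(-461182) = (-356*(-361) + 74480) + 461182 = (128516 + 74480) + 461182 = 202996 + 461182 = 664178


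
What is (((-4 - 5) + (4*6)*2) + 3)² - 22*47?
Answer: 730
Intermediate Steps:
(((-4 - 5) + (4*6)*2) + 3)² - 22*47 = ((-9 + 24*2) + 3)² - 1034 = ((-9 + 48) + 3)² - 1034 = (39 + 3)² - 1034 = 42² - 1034 = 1764 - 1034 = 730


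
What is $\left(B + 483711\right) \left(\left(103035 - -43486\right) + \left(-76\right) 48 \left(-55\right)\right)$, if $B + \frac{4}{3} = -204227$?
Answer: $\frac{291076446128}{3} \approx 9.7026 \cdot 10^{10}$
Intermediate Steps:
$B = - \frac{612685}{3}$ ($B = - \frac{4}{3} - 204227 = - \frac{612685}{3} \approx -2.0423 \cdot 10^{5}$)
$\left(B + 483711\right) \left(\left(103035 - -43486\right) + \left(-76\right) 48 \left(-55\right)\right) = \left(- \frac{612685}{3} + 483711\right) \left(\left(103035 - -43486\right) + \left(-76\right) 48 \left(-55\right)\right) = \frac{838448 \left(\left(103035 + 43486\right) - -200640\right)}{3} = \frac{838448 \left(146521 + 200640\right)}{3} = \frac{838448}{3} \cdot 347161 = \frac{291076446128}{3}$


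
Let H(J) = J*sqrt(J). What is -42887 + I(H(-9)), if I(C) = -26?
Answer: -42913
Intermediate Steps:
H(J) = J**(3/2)
-42887 + I(H(-9)) = -42887 - 26 = -42913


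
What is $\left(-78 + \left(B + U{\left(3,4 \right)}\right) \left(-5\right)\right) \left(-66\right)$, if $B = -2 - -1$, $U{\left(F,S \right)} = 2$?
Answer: $5478$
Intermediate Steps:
$B = -1$ ($B = -2 + 1 = -1$)
$\left(-78 + \left(B + U{\left(3,4 \right)}\right) \left(-5\right)\right) \left(-66\right) = \left(-78 + \left(-1 + 2\right) \left(-5\right)\right) \left(-66\right) = \left(-78 + 1 \left(-5\right)\right) \left(-66\right) = \left(-78 - 5\right) \left(-66\right) = \left(-83\right) \left(-66\right) = 5478$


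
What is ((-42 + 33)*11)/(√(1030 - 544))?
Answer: -11*√6/6 ≈ -4.4907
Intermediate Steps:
((-42 + 33)*11)/(√(1030 - 544)) = (-9*11)/(√486) = -99*√6/54 = -11*√6/6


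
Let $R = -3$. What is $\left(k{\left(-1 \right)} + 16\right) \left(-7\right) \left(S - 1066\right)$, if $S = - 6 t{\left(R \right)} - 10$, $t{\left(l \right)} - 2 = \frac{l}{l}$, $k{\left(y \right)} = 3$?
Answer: $145502$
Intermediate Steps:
$t{\left(l \right)} = 3$ ($t{\left(l \right)} = 2 + \frac{l}{l} = 2 + 1 = 3$)
$S = -28$ ($S = \left(-6\right) 3 - 10 = -18 - 10 = -28$)
$\left(k{\left(-1 \right)} + 16\right) \left(-7\right) \left(S - 1066\right) = \left(3 + 16\right) \left(-7\right) \left(-28 - 1066\right) = 19 \left(-7\right) \left(-1094\right) = \left(-133\right) \left(-1094\right) = 145502$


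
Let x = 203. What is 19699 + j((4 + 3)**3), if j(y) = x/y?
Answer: 965280/49 ≈ 19700.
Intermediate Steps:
j(y) = 203/y
19699 + j((4 + 3)**3) = 19699 + 203/((4 + 3)**3) = 19699 + 203/(7**3) = 19699 + 203/343 = 19699 + 203*(1/343) = 19699 + 29/49 = 965280/49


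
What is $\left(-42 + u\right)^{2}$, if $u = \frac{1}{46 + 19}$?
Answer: $\frac{7447441}{4225} \approx 1762.7$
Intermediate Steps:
$u = \frac{1}{65} \approx 0.015385$
$\left(-42 + u\right)^{2} = \left(-42 + \frac{1}{65}\right)^{2} = \left(- \frac{2729}{65}\right)^{2} = \frac{7447441}{4225}$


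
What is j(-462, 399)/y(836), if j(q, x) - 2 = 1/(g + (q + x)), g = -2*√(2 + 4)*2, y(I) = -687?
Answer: -2561/886917 - 4*√6/2660751 ≈ -0.0028912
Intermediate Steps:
g = -4*√6 (g = -2*√6*2 = -4*√6 ≈ -9.7980)
j(q, x) = 2 + 1/(q + x - 4*√6) (j(q, x) = 2 + 1/(-4*√6 + (q + x)) = 2 + 1/(q + x - 4*√6))
j(-462, 399)/y(836) = ((1 - 8*√6 + 2*(-462) + 2*399)/(-462 + 399 - 4*√6))/(-687) = ((1 - 8*√6 - 924 + 798)/(-63 - 4*√6))*(-1/687) = ((-125 - 8*√6)/(-63 - 4*√6))*(-1/687) = -(-125 - 8*√6)/(687*(-63 - 4*√6))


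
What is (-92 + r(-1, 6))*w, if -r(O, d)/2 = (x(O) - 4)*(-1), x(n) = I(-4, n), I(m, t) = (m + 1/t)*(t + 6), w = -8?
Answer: 1200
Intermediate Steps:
I(m, t) = (6 + t)*(m + 1/t) (I(m, t) = (m + 1/t)*(6 + t) = (6 + t)*(m + 1/t))
x(n) = -23 - 4*n + 6/n (x(n) = 1 + 6*(-4) + 6/n - 4*n = 1 - 24 + 6/n - 4*n = -23 - 4*n + 6/n)
r(O, d) = -54 - 8*O + 12/O (r(O, d) = -2*((-23 - 4*O + 6/O) - 4)*(-1) = -2*(-27 - 4*O + 6/O)*(-1) = -2*(27 - 6/O + 4*O) = -54 - 8*O + 12/O)
(-92 + r(-1, 6))*w = (-92 + (-54 - 8*(-1) + 12/(-1)))*(-8) = (-92 + (-54 + 8 + 12*(-1)))*(-8) = (-92 + (-54 + 8 - 12))*(-8) = (-92 - 58)*(-8) = -150*(-8) = 1200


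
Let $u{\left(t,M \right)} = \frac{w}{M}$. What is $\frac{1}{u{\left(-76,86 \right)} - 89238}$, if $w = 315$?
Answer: $- \frac{86}{7674153} \approx -1.1206 \cdot 10^{-5}$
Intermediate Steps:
$u{\left(t,M \right)} = \frac{315}{M}$
$\frac{1}{u{\left(-76,86 \right)} - 89238} = \frac{1}{\frac{315}{86} - 89238} = \frac{1}{- \frac{7674153}{86}} = - \frac{86}{7674153}$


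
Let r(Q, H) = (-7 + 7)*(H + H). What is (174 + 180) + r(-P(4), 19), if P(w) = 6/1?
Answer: 354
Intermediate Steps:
P(w) = 6 (P(w) = 6*1 = 6)
r(Q, H) = 0 (r(Q, H) = 0*(2*H) = 0)
(174 + 180) + r(-P(4), 19) = (174 + 180) + 0 = 354 + 0 = 354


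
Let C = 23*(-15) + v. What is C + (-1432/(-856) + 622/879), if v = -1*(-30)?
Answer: -29402800/94053 ≈ -312.62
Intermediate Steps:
v = 30
C = -315 (C = 23*(-15) + 30 = -345 + 30 = -315)
C + (-1432/(-856) + 622/879) = -315 + (-1432/(-856) + 622/879) = -315 + (-1432*(-1/856) + 622*(1/879)) = -315 + (179/107 + 622/879) = -315 + 223895/94053 = -29402800/94053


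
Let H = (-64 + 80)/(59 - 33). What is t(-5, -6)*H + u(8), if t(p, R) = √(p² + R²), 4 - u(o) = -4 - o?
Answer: 16 + 8*√61/13 ≈ 20.806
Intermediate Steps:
u(o) = 8 + o (u(o) = 4 - (-4 - o) = 4 + (4 + o) = 8 + o)
t(p, R) = √(R² + p²)
H = 8/13 (H = 16/26 = 16*(1/26) = 8/13 ≈ 0.61539)
t(-5, -6)*H + u(8) = √((-6)² + (-5)²)*(8/13) + (8 + 8) = √(36 + 25)*(8/13) + 16 = √61*(8/13) + 16 = 8*√61/13 + 16 = 16 + 8*√61/13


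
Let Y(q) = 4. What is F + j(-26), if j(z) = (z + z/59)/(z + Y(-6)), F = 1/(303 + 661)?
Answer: 752569/625636 ≈ 1.2029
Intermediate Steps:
F = 1/964 ≈ 0.0010373
j(z) = 60*z/(59*(4 + z)) (j(z) = (z + z/59)/(z + 4) = (z + z*(1/59))/(4 + z) = (z + z/59)/(4 + z) = (60*z/59)/(4 + z) = 60*z/(59*(4 + z)))
F + j(-26) = 1/964 + (60/59)*(-26)/(4 - 26) = 1/964 + (60/59)*(-26)/(-22) = 1/964 + (60/59)*(-26)*(-1/22) = 1/964 + 780/649 = 752569/625636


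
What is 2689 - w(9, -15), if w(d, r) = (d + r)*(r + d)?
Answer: 2653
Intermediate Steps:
w(d, r) = (d + r)² (w(d, r) = (d + r)*(d + r) = (d + r)²)
2689 - w(9, -15) = 2689 - (9 - 15)² = 2689 - 1*(-6)² = 2689 - 1*36 = 2689 - 36 = 2653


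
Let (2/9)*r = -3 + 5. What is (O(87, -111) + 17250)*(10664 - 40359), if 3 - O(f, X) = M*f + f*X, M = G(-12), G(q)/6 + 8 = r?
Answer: -783591660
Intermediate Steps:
r = 9 (r = 9*(-3 + 5)/2 = (9/2)*2 = 9)
G(q) = 6 (G(q) = -48 + 6*9 = -48 + 54 = 6)
M = 6
O(f, X) = 3 - 6*f - X*f (O(f, X) = 3 - (6*f + f*X) = 3 - (6*f + X*f) = 3 + (-6*f - X*f) = 3 - 6*f - X*f)
(O(87, -111) + 17250)*(10664 - 40359) = ((3 - 6*87 - 1*(-111)*87) + 17250)*(10664 - 40359) = ((3 - 522 + 9657) + 17250)*(-29695) = (9138 + 17250)*(-29695) = 26388*(-29695) = -783591660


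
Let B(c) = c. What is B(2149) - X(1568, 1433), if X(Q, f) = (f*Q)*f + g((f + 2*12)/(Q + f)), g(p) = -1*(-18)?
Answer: -3219868621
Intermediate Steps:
g(p) = 18
X(Q, f) = 18 + Q*f² (X(Q, f) = (f*Q)*f + 18 = (Q*f)*f + 18 = Q*f² + 18 = 18 + Q*f²)
B(2149) - X(1568, 1433) = 2149 - (18 + 1568*1433²) = 2149 - (18 + 1568*2053489) = 2149 - (18 + 3219870752) = 2149 - 1*3219870770 = 2149 - 3219870770 = -3219868621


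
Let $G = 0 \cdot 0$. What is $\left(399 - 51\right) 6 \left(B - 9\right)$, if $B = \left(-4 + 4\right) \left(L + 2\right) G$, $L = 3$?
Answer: $-18792$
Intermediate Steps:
$G = 0$
$B = 0$ ($B = \left(-4 + 4\right) \left(3 + 2\right) 0 = 0 \cdot 5 \cdot 0 = 0 \cdot 0 = 0$)
$\left(399 - 51\right) 6 \left(B - 9\right) = \left(399 - 51\right) 6 \left(0 - 9\right) = 348 \cdot 6 \left(-9\right) = 348 \left(-54\right) = -18792$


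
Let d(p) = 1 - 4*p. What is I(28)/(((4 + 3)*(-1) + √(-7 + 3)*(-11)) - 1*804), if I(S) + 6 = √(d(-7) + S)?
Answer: (6 - √57)*(811 - 22*I)/658205 ≈ -0.0019096 + 5.1802e-5*I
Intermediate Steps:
I(S) = -6 + √(29 + S) (I(S) = -6 + √((1 - 4*(-7)) + S) = -6 + √((1 + 28) + S) = -6 + √(29 + S))
I(28)/(((4 + 3)*(-1) + √(-7 + 3)*(-11)) - 1*804) = (-6 + √(29 + 28))/(((4 + 3)*(-1) + √(-7 + 3)*(-11)) - 1*804) = (-6 + √57)/((7*(-1) + √(-4)*(-11)) - 804) = (-6 + √57)/((-7 + (2*I)*(-11)) - 804) = (-6 + √57)/((-7 - 22*I) - 804) = (-6 + √57)/(-811 - 22*I) = (-6 + √57)*((-811 + 22*I)/658205) = (-811 + 22*I)*(-6 + √57)/658205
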